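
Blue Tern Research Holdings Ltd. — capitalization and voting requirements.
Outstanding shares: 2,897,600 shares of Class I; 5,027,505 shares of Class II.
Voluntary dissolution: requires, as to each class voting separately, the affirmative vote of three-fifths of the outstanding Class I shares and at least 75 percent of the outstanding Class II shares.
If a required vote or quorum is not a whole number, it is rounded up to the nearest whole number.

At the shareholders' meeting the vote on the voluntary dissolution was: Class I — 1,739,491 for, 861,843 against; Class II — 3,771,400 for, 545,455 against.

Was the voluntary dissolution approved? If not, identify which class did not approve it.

Approved — every class gave the required vote.

Class I: 3/5 of 2897600 = 1738560; 1,738,560 required, 1,739,491 in favor — approved.
Class II: 3/4 of 5027505 = 3770628.75, rounded up to 3770629; 3,770,629 required, 3,771,400 in favor — approved.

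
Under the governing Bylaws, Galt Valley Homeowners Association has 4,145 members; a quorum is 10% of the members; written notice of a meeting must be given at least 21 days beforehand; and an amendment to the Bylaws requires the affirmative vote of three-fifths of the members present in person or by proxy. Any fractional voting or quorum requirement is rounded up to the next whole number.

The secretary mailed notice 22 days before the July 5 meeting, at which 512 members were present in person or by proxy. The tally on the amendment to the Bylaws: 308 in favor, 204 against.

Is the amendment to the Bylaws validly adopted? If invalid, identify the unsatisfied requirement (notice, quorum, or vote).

Notice: 22 days given; 21 required. Satisfied.
Quorum: 10% of 4,145 = 414.50, rounded up to 415; 512 present. Satisfied.
Vote: requires three-fifths of those present (512); 3/5 of 512 = 307.20, rounded up to 308, so 308 needed; 308 in favor. Satisfied.

Valid — all requirements satisfied.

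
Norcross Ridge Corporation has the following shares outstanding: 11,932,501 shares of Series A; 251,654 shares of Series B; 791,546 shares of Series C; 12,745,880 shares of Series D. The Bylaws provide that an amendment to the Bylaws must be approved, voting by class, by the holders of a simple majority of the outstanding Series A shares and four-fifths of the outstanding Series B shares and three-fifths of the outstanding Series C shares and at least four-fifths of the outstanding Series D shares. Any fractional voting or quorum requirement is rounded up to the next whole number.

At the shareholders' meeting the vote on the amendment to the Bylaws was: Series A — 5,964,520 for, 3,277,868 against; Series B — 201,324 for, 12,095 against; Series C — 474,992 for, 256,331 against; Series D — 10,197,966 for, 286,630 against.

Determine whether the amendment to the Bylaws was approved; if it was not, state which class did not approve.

Not approved — the Series A shares did not give the required vote.

Series A: a majority of 11932501 is 5966251; 5,966,251 required, 5,964,520 in favor — not approved.
Series B: 4/5 of 251654 = 201323.20, rounded up to 201324; 201,324 required, 201,324 in favor — approved.
Series C: 3/5 of 791546 = 474927.60, rounded up to 474928; 474,928 required, 474,992 in favor — approved.
Series D: 4/5 of 12745880 = 10196704; 10,196,704 required, 10,197,966 in favor — approved.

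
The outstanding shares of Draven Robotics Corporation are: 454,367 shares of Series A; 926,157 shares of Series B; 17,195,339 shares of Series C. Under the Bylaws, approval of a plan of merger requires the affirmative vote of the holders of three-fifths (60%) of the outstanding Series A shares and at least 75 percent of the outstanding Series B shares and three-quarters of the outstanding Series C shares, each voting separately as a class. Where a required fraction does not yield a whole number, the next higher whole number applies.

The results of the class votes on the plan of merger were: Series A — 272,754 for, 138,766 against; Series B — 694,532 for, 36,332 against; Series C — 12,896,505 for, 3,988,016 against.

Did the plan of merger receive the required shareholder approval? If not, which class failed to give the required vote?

Not approved — the Series B shares did not give the required vote.

Series A: 3/5 of 454367 = 272620.20, rounded up to 272621; 272,621 required, 272,754 in favor — approved.
Series B: 3/4 of 926157 = 694617.75, rounded up to 694618; 694,618 required, 694,532 in favor — not approved.
Series C: 3/4 of 17195339 = 12896504.25, rounded up to 12896505; 12,896,505 required, 12,896,505 in favor — approved.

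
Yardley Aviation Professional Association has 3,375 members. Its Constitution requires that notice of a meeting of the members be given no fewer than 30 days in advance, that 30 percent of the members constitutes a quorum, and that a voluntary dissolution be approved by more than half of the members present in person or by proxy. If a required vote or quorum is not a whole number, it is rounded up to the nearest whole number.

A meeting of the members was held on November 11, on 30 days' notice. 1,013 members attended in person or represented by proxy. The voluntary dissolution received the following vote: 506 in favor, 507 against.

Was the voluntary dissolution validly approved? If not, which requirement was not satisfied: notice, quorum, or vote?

Invalid — vote requirement not satisfied.

Notice: 30 days given; 30 required. Satisfied.
Quorum: 30% of 3,375 = 1,012.50, rounded up to 1,013; 1,013 present. Satisfied.
Vote: requires a majority of those present (1,013); a majority of 1013 is 507, so 507 needed; 506 in favor. Not satisfied.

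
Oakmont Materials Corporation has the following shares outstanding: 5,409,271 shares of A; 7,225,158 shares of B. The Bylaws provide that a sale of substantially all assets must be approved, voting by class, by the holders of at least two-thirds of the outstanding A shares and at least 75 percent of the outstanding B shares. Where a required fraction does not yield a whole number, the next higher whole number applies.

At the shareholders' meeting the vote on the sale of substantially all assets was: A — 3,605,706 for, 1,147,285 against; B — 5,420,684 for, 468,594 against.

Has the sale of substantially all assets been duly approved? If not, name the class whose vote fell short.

Not approved — the A shares did not give the required vote.

A: 2/3 of 5409271 = 3606180.67, rounded up to 3606181; 3,606,181 required, 3,605,706 in favor — not approved.
B: 3/4 of 7225158 = 5418868.50, rounded up to 5418869; 5,418,869 required, 5,420,684 in favor — approved.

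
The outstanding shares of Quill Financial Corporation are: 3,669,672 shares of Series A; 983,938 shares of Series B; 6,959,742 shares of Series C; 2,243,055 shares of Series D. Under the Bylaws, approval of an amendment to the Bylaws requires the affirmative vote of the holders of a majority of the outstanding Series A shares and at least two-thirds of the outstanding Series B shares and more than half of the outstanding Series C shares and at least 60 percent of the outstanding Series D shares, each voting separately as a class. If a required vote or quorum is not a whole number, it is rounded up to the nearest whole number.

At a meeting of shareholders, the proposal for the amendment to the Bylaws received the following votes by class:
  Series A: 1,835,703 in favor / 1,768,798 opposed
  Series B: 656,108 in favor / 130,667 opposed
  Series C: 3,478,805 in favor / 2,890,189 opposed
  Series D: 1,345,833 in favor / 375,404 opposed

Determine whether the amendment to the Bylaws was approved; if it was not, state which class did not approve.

Not approved — the Series C shares did not give the required vote.

Series A: a majority of 3669672 is 1834837; 1,834,837 required, 1,835,703 in favor — approved.
Series B: 2/3 of 983938 = 655958.67, rounded up to 655959; 655,959 required, 656,108 in favor — approved.
Series C: a majority of 6959742 is 3479872; 3,479,872 required, 3,478,805 in favor — not approved.
Series D: 3/5 of 2243055 = 1345833; 1,345,833 required, 1,345,833 in favor — approved.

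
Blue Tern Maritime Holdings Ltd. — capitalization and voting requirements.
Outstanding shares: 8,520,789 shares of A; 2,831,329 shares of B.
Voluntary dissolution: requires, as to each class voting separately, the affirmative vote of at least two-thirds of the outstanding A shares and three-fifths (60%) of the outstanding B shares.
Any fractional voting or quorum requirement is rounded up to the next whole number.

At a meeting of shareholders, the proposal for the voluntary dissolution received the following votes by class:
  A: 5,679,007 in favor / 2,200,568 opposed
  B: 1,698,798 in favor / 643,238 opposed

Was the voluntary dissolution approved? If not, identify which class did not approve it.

Not approved — the A shares did not give the required vote.

A: 2/3 of 8520789 = 5680526; 5,680,526 required, 5,679,007 in favor — not approved.
B: 3/5 of 2831329 = 1698797.40, rounded up to 1698798; 1,698,798 required, 1,698,798 in favor — approved.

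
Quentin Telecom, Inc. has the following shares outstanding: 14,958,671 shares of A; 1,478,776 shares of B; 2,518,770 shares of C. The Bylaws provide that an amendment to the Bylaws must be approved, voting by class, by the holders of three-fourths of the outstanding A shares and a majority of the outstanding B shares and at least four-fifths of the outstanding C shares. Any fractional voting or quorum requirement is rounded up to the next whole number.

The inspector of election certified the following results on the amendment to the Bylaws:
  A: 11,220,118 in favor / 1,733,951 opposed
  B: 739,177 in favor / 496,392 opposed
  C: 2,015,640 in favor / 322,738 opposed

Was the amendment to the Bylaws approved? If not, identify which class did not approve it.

A: 3/4 of 14958671 = 11219003.25, rounded up to 11219004; 11,219,004 required, 11,220,118 in favor — approved.
B: a majority of 1478776 is 739389; 739,389 required, 739,177 in favor — not approved.
C: 4/5 of 2518770 = 2015016; 2,015,016 required, 2,015,640 in favor — approved.

Not approved — the B shares did not give the required vote.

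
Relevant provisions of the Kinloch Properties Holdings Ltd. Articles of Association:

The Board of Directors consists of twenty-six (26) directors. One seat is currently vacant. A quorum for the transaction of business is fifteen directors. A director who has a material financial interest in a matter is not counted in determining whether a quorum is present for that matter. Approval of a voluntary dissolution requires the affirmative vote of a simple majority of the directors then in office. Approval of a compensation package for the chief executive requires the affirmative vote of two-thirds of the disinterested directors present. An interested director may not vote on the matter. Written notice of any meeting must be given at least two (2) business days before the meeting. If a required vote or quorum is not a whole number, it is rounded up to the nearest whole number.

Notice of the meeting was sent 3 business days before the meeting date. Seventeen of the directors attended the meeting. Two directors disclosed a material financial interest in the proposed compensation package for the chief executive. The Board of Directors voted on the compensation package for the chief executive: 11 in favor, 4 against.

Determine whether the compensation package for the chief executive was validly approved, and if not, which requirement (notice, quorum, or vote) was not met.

Valid — all requirements satisfied.

Notice: 3 business days given; 2 required (3 ≥ 2). Satisfied.
Quorum: 17 present, but the 2 interested directors do not count, leaving 15. Quorum is 15. Satisfied.
Vote: the compensation package for the chief executive requires two-thirds of the disinterested directors present (17 − 2 = 15). 2/3 of 15 = 10, so 10 affirmative votes are needed; 11 voted in favor. Satisfied.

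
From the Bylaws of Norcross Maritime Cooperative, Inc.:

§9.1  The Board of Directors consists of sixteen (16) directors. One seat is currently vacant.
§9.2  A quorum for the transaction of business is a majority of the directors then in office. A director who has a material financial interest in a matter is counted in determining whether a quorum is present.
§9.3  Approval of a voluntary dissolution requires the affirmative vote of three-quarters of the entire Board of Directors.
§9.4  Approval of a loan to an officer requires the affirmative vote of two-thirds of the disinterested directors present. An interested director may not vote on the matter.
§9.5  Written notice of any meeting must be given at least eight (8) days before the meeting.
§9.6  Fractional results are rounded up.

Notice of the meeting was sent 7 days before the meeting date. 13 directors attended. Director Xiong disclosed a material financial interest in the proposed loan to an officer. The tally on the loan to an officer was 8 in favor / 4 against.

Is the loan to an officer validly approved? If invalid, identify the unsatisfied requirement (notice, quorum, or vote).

Invalid — notice requirement not satisfied.

Notice: 7 days given; 8 required (7 < 8). Not satisfied.
Quorum: 13 present (interested directors count toward quorum); quorum is 8. Satisfied.
Vote: the loan to an officer requires two-thirds of the disinterested directors present (13 − 1 = 12). 2/3 of 12 = 8, so 8 affirmative votes are needed; 8 voted in favor. Satisfied.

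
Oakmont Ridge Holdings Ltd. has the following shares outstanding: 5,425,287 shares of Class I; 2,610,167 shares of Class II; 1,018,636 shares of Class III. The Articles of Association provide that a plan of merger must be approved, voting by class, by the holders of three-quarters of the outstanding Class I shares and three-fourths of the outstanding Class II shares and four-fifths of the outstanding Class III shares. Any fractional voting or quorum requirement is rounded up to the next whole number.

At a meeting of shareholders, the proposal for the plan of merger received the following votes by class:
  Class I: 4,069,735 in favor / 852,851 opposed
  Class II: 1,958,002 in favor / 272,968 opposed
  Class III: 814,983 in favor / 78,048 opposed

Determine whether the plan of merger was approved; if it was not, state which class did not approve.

Approved — every class gave the required vote.

Class I: 3/4 of 5425287 = 4068965.25, rounded up to 4068966; 4,068,966 required, 4,069,735 in favor — approved.
Class II: 3/4 of 2610167 = 1957625.25, rounded up to 1957626; 1,957,626 required, 1,958,002 in favor — approved.
Class III: 4/5 of 1018636 = 814908.80, rounded up to 814909; 814,909 required, 814,983 in favor — approved.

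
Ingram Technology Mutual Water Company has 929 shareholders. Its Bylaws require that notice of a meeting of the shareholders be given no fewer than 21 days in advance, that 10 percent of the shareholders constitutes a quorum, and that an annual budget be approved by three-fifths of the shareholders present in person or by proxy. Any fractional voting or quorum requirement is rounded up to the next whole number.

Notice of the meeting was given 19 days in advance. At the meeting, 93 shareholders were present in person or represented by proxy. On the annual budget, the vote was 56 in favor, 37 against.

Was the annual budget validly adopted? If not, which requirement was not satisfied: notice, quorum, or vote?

Invalid — notice requirement not satisfied.

Notice: 19 days given; 21 required. Not satisfied.
Quorum: 10% of 929 = 92.90, rounded up to 93; 93 present. Satisfied.
Vote: requires three-fifths of those present (93); 3/5 of 93 = 55.80, rounded up to 56, so 56 needed; 56 in favor. Satisfied.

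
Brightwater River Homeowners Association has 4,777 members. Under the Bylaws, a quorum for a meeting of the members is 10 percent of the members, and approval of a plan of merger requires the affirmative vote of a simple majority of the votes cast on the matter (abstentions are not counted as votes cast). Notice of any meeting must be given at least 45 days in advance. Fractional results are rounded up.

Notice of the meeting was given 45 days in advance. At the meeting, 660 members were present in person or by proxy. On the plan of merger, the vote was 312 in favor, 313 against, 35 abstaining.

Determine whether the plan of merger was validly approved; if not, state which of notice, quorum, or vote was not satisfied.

Invalid — vote requirement not satisfied.

Notice: 45 days given; 45 required. Satisfied.
Quorum: 10% of 4,777 = 477.70, rounded up to 478; 660 present. Satisfied.
Vote: requires a majority of the votes cast (660 − 35 abstaining = 625); a majority of 625 is 313, so 313 needed; 312 in favor. Not satisfied.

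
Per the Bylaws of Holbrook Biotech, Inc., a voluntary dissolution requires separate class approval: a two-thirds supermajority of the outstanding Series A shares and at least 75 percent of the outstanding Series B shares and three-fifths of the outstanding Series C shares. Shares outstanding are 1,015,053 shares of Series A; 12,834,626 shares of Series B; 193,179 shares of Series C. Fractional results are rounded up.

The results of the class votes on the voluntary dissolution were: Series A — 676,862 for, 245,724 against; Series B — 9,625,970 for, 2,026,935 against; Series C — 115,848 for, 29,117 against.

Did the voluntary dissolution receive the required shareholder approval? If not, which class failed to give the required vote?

Not approved — the Series C shares did not give the required vote.

Series A: 2/3 of 1015053 = 676702; 676,702 required, 676,862 in favor — approved.
Series B: 3/4 of 12834626 = 9625969.50, rounded up to 9625970; 9,625,970 required, 9,625,970 in favor — approved.
Series C: 3/5 of 193179 = 115907.40, rounded up to 115908; 115,908 required, 115,848 in favor — not approved.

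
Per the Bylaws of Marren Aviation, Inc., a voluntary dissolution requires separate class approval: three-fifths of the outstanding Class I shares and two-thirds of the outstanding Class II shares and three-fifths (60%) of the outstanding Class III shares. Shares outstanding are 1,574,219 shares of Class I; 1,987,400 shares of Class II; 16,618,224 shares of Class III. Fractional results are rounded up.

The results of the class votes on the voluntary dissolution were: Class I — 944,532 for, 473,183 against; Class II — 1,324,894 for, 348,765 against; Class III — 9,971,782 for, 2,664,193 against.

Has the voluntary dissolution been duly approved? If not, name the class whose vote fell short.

Not approved — the Class II shares did not give the required vote.

Class I: 3/5 of 1574219 = 944531.40, rounded up to 944532; 944,532 required, 944,532 in favor — approved.
Class II: 2/3 of 1987400 = 1324933.33, rounded up to 1324934; 1,324,934 required, 1,324,894 in favor — not approved.
Class III: 3/5 of 16618224 = 9970934.40, rounded up to 9970935; 9,970,935 required, 9,971,782 in favor — approved.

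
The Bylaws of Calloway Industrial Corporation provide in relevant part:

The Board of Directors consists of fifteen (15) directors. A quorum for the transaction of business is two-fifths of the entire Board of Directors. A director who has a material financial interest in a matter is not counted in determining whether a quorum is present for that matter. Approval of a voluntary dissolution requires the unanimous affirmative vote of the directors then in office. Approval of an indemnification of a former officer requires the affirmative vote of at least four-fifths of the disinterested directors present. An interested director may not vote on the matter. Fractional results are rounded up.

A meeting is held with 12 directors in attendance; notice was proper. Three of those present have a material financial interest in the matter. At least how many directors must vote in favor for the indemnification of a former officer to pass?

The indemnification of a former officer requires four-fifths of the disinterested directors present (12 − 3 = 9).
4/5 of 9 = 7.20, rounded up to 8.

8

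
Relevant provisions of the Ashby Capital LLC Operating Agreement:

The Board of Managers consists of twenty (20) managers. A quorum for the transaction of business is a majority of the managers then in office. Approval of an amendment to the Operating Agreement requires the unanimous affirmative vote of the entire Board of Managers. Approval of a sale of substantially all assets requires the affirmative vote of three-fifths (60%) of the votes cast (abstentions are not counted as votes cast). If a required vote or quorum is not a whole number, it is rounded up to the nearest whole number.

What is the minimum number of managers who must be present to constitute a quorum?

A majority of 20 is 11.

11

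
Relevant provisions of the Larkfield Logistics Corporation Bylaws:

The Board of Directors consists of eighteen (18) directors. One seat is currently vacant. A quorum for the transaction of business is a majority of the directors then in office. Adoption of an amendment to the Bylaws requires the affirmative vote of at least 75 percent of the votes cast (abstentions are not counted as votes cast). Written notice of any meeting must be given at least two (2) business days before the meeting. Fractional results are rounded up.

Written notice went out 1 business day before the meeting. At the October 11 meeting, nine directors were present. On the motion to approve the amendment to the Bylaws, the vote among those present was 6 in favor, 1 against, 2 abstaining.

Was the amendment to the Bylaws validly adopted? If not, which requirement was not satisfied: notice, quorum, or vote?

Invalid — notice requirement not satisfied.

Notice: 1 business day given; 2 required (1 < 2). Not satisfied.
Quorum: 9 present; quorum is 9. Satisfied.
Vote: the amendment to the Bylaws requires three-fourths of the votes cast (9 present − 2 abstaining = 7). 3/4 of 7 = 5.25, rounded up to 6, so 6 affirmative votes are needed; 6 voted in favor. Satisfied.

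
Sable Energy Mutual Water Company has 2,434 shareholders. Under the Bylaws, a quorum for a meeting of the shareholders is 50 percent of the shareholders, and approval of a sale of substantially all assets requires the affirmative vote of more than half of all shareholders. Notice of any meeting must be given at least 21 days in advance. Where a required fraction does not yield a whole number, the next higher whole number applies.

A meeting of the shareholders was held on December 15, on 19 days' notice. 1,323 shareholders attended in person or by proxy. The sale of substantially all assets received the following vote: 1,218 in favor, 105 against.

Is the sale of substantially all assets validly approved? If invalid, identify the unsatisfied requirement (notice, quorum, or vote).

Notice: 19 days given; 21 required. Not satisfied.
Quorum: 50% of 2,434 = 1,217; 1,323 present. Satisfied.
Vote: requires a majority of all shareholders (2,434); a majority of 2434 is 1218, so 1,218 needed; 1,218 in favor. Satisfied.

Invalid — notice requirement not satisfied.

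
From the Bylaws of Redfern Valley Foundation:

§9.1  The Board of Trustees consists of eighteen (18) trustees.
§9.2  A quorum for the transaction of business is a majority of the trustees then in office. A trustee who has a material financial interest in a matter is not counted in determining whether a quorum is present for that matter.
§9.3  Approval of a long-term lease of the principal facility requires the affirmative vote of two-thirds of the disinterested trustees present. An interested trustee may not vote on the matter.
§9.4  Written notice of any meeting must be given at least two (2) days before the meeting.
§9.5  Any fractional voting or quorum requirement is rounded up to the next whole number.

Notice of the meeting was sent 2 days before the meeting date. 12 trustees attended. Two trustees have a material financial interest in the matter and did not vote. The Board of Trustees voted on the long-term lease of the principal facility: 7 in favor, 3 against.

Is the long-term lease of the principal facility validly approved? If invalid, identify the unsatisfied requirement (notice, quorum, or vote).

Valid — all requirements satisfied.

Notice: 2 days given; 2 required (2 ≥ 2). Satisfied.
Quorum: 12 present, but the 2 interested trustees do not count, leaving 10. Quorum is 10. Satisfied.
Vote: the long-term lease of the principal facility requires two-thirds of the disinterested trustees present (12 − 2 = 10). 2/3 of 10 = 6.67, rounded up to 7, so 7 affirmative votes are needed; 7 voted in favor. Satisfied.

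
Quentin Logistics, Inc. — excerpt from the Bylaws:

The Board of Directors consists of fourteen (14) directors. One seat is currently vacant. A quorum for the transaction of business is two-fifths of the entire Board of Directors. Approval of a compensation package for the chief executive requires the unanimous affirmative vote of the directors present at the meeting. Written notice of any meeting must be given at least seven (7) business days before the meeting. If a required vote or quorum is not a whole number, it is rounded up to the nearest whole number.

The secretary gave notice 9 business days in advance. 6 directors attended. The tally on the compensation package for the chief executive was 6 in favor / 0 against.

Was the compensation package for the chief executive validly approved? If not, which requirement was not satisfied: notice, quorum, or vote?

Notice: 9 business days given; 7 required (9 ≥ 7). Satisfied.
Quorum: 6 present; quorum is 6. Satisfied.
Vote: the compensation package for the chief executive requires the unanimous vote of the directors present (6). Unanimous means all 6, so 6 affirmative votes are needed; 6 voted in favor. Satisfied.

Valid — all requirements satisfied.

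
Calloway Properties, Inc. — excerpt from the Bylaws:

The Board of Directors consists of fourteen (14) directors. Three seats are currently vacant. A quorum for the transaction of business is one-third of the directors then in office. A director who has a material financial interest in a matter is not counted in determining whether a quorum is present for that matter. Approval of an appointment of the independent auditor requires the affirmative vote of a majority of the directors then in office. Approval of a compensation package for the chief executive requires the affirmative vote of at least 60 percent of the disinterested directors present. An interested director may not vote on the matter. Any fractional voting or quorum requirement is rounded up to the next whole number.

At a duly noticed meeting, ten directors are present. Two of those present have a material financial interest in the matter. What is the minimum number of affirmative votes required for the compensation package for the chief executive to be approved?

5

The compensation package for the chief executive requires three-fifths of the disinterested directors present (10 − 2 = 8).
3/5 of 8 = 4.80, rounded up to 5.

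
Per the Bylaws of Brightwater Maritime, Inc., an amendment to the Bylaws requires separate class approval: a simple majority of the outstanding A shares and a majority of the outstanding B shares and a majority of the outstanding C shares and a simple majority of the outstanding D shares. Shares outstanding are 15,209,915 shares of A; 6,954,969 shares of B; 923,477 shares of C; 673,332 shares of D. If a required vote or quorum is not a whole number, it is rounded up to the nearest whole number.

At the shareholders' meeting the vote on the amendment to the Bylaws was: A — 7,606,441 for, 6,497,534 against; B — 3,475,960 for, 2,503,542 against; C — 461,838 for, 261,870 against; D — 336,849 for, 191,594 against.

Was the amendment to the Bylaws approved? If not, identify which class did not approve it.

Not approved — the B shares did not give the required vote.

A: a majority of 15209915 is 7604958; 7,604,958 required, 7,606,441 in favor — approved.
B: a majority of 6954969 is 3477485; 3,477,485 required, 3,475,960 in favor — not approved.
C: a majority of 923477 is 461739; 461,739 required, 461,838 in favor — approved.
D: a majority of 673332 is 336667; 336,667 required, 336,849 in favor — approved.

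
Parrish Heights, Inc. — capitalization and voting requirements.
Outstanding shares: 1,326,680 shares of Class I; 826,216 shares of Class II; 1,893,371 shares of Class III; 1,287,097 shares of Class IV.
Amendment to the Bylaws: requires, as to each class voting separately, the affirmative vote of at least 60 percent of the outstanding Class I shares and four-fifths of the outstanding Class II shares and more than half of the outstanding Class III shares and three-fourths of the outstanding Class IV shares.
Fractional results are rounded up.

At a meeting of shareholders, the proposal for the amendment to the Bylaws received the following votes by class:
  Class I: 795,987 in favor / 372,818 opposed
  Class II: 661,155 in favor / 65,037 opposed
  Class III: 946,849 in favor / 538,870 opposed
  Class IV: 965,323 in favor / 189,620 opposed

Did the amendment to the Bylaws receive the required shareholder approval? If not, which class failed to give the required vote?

Class I: 3/5 of 1326680 = 796008; 796,008 required, 795,987 in favor — not approved.
Class II: 4/5 of 826216 = 660972.80, rounded up to 660973; 660,973 required, 661,155 in favor — approved.
Class III: a majority of 1893371 is 946686; 946,686 required, 946,849 in favor — approved.
Class IV: 3/4 of 1287097 = 965322.75, rounded up to 965323; 965,323 required, 965,323 in favor — approved.

Not approved — the Class I shares did not give the required vote.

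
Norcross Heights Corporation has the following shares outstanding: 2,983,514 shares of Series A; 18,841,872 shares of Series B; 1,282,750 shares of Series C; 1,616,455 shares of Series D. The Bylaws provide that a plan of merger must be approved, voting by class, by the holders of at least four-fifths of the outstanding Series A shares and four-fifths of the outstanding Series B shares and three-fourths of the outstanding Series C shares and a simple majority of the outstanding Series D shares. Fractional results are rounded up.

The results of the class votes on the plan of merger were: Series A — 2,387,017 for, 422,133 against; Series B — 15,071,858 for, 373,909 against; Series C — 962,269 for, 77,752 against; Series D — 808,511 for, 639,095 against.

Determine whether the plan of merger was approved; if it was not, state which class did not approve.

Not approved — the Series B shares did not give the required vote.

Series A: 4/5 of 2983514 = 2386811.20, rounded up to 2386812; 2,386,812 required, 2,387,017 in favor — approved.
Series B: 4/5 of 18841872 = 15073497.60, rounded up to 15073498; 15,073,498 required, 15,071,858 in favor — not approved.
Series C: 3/4 of 1282750 = 962062.50, rounded up to 962063; 962,063 required, 962,269 in favor — approved.
Series D: a majority of 1616455 is 808228; 808,228 required, 808,511 in favor — approved.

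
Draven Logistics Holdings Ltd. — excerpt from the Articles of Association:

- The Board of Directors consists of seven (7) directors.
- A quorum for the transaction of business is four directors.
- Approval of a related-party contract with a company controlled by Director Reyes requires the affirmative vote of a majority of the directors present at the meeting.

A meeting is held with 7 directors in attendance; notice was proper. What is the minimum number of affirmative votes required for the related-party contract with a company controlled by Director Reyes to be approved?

The related-party contract with a company controlled by Director Reyes requires a majority of the directors present (7).
A majority of 7 is 4.

4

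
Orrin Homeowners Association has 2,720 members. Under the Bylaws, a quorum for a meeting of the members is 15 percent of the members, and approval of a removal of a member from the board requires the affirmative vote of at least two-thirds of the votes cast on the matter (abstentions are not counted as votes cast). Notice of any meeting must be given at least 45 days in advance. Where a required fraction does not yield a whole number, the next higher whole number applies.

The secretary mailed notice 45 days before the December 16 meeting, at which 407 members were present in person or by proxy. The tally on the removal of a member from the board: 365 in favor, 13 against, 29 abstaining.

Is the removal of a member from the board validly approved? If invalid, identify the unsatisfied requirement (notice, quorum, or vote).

Notice: 45 days given; 45 required. Satisfied.
Quorum: 15% of 2,720 = 408; 407 present. Not satisfied.
Vote: requires two-thirds of the votes cast (407 − 29 abstaining = 378); 2/3 of 378 = 252, so 252 needed; 365 in favor. Satisfied.

Invalid — quorum requirement not satisfied.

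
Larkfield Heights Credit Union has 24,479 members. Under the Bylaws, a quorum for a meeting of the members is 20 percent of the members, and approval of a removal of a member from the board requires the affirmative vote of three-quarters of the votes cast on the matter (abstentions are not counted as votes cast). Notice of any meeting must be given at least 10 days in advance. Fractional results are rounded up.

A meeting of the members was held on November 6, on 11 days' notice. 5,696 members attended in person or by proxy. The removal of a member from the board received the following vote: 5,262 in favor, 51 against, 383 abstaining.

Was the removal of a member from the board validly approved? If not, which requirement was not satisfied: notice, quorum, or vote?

Notice: 11 days given; 10 required. Satisfied.
Quorum: 20% of 24,479 = 4,895.80, rounded up to 4,896; 5,696 present. Satisfied.
Vote: requires three-fourths of the votes cast (5,696 − 383 abstaining = 5,313); 3/4 of 5313 = 3984.75, rounded up to 3985, so 3,985 needed; 5,262 in favor. Satisfied.

Valid — all requirements satisfied.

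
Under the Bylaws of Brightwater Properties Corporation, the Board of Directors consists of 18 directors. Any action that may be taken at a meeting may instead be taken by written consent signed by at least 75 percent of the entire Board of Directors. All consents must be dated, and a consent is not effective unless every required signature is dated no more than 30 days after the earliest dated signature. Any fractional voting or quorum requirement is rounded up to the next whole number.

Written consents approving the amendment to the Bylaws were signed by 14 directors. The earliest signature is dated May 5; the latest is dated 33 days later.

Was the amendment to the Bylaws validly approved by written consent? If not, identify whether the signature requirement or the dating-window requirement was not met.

Signatures required: at least 75 percent of 18 — 3/4 of 18 = 13.50, rounded up to 14, so 14 needed; 14 signed. Sufficient.
Dating window: the latest signature is 33 days after the earliest; the limit is 30 days. Outside the window.

Not effective — dating-window requirement not satisfied.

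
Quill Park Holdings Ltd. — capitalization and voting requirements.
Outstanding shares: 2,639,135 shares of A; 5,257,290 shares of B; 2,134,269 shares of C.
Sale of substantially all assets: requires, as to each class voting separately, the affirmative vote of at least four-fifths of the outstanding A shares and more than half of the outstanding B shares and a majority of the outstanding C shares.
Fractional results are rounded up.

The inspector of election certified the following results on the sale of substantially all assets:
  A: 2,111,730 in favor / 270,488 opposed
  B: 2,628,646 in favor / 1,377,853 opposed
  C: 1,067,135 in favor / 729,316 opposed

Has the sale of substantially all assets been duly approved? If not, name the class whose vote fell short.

Approved — every class gave the required vote.

A: 4/5 of 2639135 = 2111308; 2,111,308 required, 2,111,730 in favor — approved.
B: a majority of 5257290 is 2628646; 2,628,646 required, 2,628,646 in favor — approved.
C: a majority of 2134269 is 1067135; 1,067,135 required, 1,067,135 in favor — approved.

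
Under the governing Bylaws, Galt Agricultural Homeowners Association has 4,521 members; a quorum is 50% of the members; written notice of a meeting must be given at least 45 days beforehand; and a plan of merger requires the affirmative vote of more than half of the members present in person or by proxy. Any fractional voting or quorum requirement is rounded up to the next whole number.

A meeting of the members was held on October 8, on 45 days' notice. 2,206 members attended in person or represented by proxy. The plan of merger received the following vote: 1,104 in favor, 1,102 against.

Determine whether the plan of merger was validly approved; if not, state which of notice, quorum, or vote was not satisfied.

Invalid — quorum requirement not satisfied.

Notice: 45 days given; 45 required. Satisfied.
Quorum: 50% of 4,521 = 2,260.50, rounded up to 2,261; 2,206 present. Not satisfied.
Vote: requires a majority of those present (2,206); a majority of 2206 is 1104, so 1,104 needed; 1,104 in favor. Satisfied.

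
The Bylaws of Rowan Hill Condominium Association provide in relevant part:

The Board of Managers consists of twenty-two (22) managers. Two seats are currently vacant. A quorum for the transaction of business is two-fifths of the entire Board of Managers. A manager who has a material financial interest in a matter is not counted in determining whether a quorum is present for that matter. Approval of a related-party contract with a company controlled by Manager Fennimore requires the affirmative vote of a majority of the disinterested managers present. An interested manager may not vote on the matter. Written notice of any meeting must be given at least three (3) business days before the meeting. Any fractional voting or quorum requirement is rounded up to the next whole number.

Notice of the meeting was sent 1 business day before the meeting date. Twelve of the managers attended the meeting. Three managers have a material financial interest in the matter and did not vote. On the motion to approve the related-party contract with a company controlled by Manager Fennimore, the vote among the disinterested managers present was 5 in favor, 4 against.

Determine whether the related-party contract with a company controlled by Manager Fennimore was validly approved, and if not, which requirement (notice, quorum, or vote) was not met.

Invalid — notice requirement not satisfied.

Notice: 1 business day given; 3 required (1 < 3). Not satisfied.
Quorum: 12 present, but the 3 interested managers do not count, leaving 9. Quorum is 9. Satisfied.
Vote: the related-party contract with a company controlled by Manager Fennimore requires a majority of the disinterested managers present (12 − 3 = 9). A majority of 9 is 5, so 5 affirmative votes are needed; 5 voted in favor. Satisfied.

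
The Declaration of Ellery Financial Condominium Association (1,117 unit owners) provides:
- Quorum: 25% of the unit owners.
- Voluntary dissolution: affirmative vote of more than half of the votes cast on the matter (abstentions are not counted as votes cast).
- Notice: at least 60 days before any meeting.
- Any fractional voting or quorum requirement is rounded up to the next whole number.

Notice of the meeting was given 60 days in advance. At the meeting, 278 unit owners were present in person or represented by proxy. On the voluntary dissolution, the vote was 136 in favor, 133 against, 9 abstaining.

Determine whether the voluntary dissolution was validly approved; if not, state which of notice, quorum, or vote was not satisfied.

Notice: 60 days given; 60 required. Satisfied.
Quorum: 25% of 1,117 = 279.25, rounded up to 280; 278 present. Not satisfied.
Vote: requires a majority of the votes cast (278 − 9 abstaining = 269); a majority of 269 is 135, so 135 needed; 136 in favor. Satisfied.

Invalid — quorum requirement not satisfied.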